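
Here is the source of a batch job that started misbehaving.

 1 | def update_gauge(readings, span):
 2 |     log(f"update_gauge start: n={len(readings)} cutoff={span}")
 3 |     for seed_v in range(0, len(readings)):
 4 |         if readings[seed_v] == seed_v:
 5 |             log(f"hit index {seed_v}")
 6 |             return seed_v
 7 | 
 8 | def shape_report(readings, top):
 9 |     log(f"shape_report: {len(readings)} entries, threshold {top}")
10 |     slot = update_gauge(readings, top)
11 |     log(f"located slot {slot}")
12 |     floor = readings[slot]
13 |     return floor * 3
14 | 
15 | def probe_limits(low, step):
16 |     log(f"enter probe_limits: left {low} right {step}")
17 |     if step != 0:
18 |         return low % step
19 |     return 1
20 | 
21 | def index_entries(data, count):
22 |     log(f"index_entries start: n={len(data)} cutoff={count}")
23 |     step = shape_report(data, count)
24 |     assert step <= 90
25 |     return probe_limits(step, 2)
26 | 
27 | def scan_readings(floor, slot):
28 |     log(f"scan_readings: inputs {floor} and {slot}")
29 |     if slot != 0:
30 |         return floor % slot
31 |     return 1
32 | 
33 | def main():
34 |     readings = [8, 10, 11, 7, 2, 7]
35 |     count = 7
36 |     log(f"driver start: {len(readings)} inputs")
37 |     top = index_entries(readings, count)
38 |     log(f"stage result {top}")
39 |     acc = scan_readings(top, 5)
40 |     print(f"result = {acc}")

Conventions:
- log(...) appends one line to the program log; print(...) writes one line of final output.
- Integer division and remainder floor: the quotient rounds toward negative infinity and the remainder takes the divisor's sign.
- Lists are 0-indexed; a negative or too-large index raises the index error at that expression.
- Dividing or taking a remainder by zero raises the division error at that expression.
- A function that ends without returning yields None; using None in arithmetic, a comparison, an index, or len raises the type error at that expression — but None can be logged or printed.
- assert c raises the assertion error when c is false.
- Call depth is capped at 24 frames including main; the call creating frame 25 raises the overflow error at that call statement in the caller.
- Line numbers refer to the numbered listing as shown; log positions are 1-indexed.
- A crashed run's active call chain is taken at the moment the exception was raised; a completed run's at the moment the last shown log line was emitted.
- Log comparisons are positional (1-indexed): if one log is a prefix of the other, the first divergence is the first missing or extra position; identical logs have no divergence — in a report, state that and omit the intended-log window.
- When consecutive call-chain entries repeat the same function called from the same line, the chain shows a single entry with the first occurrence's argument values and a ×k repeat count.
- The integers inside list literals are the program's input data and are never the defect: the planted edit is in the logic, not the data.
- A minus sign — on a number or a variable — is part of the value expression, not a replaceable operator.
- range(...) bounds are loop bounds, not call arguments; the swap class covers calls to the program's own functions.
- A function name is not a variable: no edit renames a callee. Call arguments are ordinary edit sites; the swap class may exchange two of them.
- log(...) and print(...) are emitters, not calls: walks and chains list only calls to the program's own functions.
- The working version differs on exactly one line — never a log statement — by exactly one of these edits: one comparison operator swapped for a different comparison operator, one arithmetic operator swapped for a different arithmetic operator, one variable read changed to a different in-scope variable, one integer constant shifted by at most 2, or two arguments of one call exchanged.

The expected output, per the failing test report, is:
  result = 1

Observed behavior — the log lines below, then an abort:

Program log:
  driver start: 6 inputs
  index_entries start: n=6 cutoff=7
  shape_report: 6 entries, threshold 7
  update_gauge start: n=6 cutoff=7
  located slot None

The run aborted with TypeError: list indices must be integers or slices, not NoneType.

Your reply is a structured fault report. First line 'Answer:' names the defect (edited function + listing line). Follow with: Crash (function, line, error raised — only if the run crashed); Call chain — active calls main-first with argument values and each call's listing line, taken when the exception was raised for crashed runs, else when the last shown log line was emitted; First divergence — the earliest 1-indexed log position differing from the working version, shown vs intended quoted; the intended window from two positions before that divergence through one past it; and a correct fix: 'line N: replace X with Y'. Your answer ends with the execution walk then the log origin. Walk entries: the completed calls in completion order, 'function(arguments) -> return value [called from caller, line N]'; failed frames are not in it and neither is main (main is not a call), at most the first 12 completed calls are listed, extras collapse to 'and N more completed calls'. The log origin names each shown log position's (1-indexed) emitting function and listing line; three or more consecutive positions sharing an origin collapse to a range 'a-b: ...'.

Answer: the defect is in update_gauge at line 4.
Core observation: The log first diverges at position 5: the faulty run prints 'located slot None' where the working version prints 'hit index 3'.
Crash: shape_report, line 12, TypeError.
Call chain: main -> index_entries([8, 10, 11, 7, 2, 7], 7) (called at line 37) -> shape_report([8, 10, 11, 7, 2, 7], 7) (called at line 23).
First divergence: position 5; shown 'located slot None' vs intended 'hit index 3'.
Intended log window:
  3: shape_report: 6 entries, threshold 7
  4: update_gauge start: n=6 cutoff=7
  5: hit index 3
  6: located slot 3
Execution walk:
  update_gauge([8, 10, 11, 7, 2, 7], 7) -> None  [called from shape_report, line 10]
Log line origins:
  1: emitted by main (line 36)
  2: emitted by index_entries (line 22)
  3: emitted by shape_report (line 9)
  4: emitted by update_gauge (line 2)
  5: emitted by shape_report (line 11)
A correct fix: line 4: replace `readings[seed_v] == seed_v` with `readings[seed_v] == span`.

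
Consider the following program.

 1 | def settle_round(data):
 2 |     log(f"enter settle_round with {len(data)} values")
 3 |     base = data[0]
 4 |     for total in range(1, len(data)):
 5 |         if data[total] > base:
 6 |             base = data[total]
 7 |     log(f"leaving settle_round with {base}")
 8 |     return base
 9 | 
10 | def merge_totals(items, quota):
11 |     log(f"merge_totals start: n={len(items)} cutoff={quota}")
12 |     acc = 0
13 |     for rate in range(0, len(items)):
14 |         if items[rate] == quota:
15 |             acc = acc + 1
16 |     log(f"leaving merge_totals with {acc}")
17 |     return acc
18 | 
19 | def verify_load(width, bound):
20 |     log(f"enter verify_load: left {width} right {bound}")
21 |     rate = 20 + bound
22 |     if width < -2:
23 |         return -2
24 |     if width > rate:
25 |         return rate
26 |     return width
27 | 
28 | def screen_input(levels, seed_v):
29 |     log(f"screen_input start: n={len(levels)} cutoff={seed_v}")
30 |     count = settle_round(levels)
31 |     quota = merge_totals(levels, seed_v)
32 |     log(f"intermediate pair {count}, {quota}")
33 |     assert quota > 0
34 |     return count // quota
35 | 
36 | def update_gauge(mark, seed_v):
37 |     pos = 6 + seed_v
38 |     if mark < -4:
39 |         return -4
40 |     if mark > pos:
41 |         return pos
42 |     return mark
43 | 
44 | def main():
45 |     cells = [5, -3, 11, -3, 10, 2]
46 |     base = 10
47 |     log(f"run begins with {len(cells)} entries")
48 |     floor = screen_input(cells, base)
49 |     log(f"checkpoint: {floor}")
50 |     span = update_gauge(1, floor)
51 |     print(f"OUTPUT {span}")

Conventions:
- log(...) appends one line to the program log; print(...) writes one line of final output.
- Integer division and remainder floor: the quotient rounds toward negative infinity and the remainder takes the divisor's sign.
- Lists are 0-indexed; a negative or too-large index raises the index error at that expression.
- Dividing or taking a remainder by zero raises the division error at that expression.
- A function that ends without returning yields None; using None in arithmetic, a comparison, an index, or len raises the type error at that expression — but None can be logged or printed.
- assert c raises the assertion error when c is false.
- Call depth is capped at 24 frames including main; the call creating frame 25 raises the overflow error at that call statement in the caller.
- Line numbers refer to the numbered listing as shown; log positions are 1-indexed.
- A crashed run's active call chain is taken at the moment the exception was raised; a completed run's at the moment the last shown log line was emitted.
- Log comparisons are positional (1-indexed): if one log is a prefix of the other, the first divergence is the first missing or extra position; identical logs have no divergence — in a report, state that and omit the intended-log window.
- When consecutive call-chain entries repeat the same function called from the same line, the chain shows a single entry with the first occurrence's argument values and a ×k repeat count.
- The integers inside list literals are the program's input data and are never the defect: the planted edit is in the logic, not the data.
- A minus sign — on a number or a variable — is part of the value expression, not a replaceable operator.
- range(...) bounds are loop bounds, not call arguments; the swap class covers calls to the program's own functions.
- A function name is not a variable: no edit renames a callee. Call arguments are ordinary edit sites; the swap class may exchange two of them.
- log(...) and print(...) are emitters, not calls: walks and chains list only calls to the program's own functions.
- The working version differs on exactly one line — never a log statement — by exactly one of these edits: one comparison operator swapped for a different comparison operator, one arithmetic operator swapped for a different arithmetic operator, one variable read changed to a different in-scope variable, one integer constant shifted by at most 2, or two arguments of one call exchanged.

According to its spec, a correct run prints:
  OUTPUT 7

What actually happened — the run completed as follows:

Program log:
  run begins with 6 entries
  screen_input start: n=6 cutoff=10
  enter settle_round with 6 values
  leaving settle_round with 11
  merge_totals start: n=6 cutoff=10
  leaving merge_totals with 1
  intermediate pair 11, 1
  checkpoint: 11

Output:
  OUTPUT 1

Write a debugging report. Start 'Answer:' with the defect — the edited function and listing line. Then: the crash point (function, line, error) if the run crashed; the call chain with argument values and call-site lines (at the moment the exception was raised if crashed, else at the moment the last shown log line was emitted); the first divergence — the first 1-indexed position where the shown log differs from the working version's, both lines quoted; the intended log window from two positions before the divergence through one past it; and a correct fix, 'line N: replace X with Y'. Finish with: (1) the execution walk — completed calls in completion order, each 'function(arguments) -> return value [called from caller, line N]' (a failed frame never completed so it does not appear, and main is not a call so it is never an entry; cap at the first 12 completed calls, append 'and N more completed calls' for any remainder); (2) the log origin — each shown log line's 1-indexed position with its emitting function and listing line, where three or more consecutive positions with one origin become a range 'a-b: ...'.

Answer: the defect is in main at line 50.
Core observation: No log line changed; the fault shows up purely in the output.
Call chain: main.
First divergence: none; the two logs match at every position.
Execution walk:
  settle_round([5, -3, 11, -3, 10, 2]) -> 11  [called from screen_input, line 30]
  merge_totals([5, -3, 11, -3, 10, 2], 10) -> 1  [called from screen_input, line 31]
  screen_input([5, -3, 11, -3, 10, 2], 10) -> 11  [called from main, line 48]
  update_gauge(1, 11) -> 1  [called from main, line 50]
Log origins:
  1: emitted by main (line 47)
  2: emitted by screen_input (line 29)
  3: emitted by settle_round (line 2)
  4: emitted by settle_round (line 7)
  5: emitted by merge_totals (line 11)
  6: emitted by merge_totals (line 16)
  7: emitted by screen_input (line 32)
  8: emitted by main (line 49)
A correct fix: line 50: replace `update_gauge(1, floor)` with `update_gauge(floor, 1)`.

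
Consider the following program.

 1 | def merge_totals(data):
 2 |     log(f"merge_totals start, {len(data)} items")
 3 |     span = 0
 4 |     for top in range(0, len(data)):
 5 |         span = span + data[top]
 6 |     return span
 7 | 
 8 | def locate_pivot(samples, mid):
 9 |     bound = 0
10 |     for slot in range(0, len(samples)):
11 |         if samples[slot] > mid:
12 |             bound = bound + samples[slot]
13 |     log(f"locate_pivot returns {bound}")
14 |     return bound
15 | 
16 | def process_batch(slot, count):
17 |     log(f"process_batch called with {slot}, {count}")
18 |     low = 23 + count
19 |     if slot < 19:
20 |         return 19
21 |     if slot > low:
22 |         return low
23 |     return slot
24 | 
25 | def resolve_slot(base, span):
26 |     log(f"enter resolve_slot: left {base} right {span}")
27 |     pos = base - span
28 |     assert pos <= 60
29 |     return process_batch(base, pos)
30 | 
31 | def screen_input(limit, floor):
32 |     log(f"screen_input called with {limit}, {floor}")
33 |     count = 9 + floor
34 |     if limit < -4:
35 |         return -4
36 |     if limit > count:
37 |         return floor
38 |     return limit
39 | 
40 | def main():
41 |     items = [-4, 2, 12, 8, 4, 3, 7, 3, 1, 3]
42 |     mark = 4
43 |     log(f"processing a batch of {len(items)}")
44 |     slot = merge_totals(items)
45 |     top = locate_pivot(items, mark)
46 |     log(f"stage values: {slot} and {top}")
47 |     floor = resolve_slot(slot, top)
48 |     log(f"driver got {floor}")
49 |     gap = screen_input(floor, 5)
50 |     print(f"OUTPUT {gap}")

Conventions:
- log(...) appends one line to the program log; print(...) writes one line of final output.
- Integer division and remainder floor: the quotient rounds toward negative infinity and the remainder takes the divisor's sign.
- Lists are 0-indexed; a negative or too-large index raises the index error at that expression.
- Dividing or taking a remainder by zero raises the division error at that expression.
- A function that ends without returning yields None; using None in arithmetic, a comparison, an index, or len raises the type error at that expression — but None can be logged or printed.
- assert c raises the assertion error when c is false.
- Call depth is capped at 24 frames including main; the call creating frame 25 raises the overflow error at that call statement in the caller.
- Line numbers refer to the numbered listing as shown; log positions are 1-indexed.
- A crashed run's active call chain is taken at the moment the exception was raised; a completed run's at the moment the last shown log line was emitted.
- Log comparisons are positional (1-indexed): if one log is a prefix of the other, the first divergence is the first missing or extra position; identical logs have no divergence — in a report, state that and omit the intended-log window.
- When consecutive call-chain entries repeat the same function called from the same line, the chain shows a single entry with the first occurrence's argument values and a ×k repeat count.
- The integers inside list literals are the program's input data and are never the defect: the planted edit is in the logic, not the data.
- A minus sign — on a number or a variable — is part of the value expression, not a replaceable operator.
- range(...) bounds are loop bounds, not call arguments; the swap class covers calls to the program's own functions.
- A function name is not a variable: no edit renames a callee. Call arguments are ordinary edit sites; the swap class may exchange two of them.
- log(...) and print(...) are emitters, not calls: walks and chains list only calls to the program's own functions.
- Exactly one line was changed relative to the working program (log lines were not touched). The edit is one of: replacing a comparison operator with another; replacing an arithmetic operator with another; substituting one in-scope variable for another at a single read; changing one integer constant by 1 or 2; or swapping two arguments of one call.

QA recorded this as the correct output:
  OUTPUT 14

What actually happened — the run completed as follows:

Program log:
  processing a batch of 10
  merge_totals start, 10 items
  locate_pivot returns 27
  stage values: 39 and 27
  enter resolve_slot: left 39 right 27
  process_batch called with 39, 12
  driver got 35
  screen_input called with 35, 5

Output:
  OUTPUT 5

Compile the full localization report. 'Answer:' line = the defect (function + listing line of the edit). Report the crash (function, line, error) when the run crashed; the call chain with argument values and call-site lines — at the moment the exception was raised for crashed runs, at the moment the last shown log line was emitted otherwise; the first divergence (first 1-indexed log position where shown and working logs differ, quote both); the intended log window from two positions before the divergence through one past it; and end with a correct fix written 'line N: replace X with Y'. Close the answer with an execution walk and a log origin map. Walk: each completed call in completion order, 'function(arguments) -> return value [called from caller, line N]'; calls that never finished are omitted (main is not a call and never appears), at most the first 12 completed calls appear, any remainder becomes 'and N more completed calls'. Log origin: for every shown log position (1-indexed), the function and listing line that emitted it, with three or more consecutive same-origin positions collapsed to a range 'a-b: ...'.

Answer: the defect is in screen_input at line 37.
Key observation: No log line changed; the fault shows up purely in the output.
Call chain: main -> screen_input(35, 5) (called at line 49).
First divergence: none (the log streams are identical).
Execution walk:
  merge_totals([-4, 2, 12, 8, 4, 3, 7, 3, 1, 3]) -> 39  [called from main, line 44]
  locate_pivot([-4, 2, 12, 8, 4, 3, 7, 3, 1, 3], 4) -> 27  [called from main, line 45]
  process_batch(39, 12) -> 35  [called from resolve_slot, line 29]
  resolve_slot(39, 27) -> 35  [called from main, line 47]
  screen_input(35, 5) -> 5  [called from main, line 49]
Origin of each log line:
  1: from main, line 43
  2: from merge_totals, line 2
  3: from locate_pivot, line 13
  4: from main, line 46
  5: from resolve_slot, line 26
  6: from process_batch, line 17
  7: from main, line 48
  8: from screen_input, line 32
A correct fix: line 37: replace `floor` with `count`.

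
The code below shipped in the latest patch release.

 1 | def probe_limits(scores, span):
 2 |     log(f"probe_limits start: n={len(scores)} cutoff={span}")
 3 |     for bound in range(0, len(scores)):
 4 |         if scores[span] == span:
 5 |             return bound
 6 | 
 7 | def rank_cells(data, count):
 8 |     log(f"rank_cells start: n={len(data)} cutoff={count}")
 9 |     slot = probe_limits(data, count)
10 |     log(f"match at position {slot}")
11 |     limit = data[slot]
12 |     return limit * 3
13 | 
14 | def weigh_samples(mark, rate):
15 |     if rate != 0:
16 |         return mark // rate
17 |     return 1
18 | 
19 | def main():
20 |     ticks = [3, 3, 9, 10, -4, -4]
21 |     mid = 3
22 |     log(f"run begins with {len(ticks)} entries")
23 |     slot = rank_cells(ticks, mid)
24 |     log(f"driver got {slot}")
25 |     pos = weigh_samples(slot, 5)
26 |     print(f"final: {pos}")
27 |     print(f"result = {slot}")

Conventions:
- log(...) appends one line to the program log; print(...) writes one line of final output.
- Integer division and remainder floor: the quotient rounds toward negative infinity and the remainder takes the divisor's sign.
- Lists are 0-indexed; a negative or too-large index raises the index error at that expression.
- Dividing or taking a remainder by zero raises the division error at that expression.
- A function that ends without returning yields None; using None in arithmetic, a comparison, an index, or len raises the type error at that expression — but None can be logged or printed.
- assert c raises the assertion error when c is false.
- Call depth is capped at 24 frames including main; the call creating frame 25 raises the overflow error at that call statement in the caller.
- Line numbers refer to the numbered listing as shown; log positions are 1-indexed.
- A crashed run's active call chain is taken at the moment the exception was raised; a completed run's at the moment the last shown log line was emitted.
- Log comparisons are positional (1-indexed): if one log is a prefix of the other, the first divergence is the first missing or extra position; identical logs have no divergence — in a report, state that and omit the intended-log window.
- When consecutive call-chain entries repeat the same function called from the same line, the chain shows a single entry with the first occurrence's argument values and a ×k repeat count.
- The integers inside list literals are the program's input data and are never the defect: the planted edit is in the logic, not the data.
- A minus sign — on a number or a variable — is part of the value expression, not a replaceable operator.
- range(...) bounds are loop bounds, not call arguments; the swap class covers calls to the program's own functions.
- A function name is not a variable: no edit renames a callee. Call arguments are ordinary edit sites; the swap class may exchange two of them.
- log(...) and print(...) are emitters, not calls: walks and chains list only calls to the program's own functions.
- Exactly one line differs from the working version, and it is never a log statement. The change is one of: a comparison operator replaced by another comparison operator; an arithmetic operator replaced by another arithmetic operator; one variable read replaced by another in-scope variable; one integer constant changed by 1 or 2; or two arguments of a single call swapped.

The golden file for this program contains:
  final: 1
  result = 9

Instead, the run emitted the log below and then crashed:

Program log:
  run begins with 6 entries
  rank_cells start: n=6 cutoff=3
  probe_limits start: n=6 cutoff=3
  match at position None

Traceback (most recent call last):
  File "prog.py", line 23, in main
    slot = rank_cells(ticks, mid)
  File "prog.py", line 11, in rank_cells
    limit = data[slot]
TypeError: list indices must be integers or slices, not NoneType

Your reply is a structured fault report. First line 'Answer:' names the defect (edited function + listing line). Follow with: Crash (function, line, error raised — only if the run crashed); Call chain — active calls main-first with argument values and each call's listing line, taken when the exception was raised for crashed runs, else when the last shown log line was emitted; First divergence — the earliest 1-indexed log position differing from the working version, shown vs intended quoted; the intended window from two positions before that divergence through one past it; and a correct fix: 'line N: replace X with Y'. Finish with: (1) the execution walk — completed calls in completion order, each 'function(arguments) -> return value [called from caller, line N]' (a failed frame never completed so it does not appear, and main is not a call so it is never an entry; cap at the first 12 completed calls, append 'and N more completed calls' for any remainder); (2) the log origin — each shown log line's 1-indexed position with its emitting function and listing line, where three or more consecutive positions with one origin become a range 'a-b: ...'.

Answer: the defect is in probe_limits at line 4.
The tell: The earliest visible damage is log position 4 — 'match at position None' rather than the intended 'match at position 0'.
Crash: rank_cells, line 11, TypeError.
Call chain: main -> rank_cells([3, 3, 9, 10, -4, -4], 3) (called at line 23).
First divergence: at position 4 the run shows 'match at position None' where the working version logs 'match at position 0'.
Intended log window:
  2: rank_cells start: n=6 cutoff=3
  3: probe_limits start: n=6 cutoff=3
  4: match at position 0
  5: driver got 9
Execution walk:
  probe_limits([3, 3, 9, 10, -4, -4], 3) -> None  [called from rank_cells, line 9]
Log origin:
  1: emitted by main (line 22)
  2: emitted by rank_cells (line 8)
  3: emitted by probe_limits (line 2)
  4: emitted by rank_cells (line 10)
A correct fix: line 4: replace `scores[span]` with `scores[bound]`.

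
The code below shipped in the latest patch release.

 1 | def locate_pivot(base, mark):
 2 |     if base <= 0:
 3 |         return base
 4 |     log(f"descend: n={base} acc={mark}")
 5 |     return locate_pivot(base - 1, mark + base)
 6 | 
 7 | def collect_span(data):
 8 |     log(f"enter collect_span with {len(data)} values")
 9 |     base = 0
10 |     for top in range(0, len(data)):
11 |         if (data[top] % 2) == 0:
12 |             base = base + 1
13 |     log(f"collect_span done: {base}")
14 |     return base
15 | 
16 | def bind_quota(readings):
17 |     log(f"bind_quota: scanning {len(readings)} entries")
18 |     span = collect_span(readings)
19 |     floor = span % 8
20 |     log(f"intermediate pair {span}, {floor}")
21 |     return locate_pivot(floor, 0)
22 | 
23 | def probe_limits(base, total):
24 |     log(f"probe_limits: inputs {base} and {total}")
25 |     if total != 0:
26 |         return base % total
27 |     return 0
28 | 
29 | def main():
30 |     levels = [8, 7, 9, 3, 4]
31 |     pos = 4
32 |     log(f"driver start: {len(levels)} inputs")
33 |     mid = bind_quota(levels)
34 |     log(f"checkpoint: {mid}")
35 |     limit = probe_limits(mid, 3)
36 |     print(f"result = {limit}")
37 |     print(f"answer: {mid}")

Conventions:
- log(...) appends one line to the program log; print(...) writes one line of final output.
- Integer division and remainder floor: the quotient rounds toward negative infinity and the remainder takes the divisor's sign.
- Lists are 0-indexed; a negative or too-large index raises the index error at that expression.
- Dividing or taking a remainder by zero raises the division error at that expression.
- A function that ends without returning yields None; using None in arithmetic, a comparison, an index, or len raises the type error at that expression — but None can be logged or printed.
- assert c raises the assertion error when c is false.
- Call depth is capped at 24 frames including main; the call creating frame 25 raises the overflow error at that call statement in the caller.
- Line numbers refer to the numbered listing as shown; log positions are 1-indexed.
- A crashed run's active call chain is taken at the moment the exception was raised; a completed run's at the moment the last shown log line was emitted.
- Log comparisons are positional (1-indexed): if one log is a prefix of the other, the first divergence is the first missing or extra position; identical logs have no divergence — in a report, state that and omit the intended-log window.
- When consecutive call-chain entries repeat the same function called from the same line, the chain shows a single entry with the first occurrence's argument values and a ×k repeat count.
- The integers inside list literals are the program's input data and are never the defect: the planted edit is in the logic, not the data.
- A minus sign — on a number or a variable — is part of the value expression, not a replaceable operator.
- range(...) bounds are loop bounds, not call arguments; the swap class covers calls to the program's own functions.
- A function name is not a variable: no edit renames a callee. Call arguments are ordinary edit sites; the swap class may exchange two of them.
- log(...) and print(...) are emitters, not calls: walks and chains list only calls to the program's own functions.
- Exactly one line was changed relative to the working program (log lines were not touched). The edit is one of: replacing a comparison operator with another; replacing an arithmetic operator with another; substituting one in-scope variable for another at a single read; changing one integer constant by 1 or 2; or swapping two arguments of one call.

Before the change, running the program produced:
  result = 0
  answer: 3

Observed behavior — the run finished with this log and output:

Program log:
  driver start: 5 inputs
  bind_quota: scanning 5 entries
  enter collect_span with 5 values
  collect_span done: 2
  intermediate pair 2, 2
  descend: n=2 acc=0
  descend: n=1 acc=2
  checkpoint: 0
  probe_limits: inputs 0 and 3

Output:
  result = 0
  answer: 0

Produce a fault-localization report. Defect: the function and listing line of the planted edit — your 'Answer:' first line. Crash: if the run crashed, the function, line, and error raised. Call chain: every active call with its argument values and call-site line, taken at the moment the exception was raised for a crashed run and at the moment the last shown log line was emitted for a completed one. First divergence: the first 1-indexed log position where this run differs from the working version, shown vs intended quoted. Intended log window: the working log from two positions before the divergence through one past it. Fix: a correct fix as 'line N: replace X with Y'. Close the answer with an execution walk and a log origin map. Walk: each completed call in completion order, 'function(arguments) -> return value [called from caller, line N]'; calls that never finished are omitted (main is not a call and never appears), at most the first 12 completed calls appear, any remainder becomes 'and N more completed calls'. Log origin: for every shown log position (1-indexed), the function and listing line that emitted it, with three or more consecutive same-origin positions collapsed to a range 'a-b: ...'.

Answer: the defect is in locate_pivot at line 3.
Key observation: Position 8 is the first bad log line: 'checkpoint: 0' should read 'checkpoint: 3'.
Call chain: main -> probe_limits(0, 3) (called at line 35).
First divergence: position 8; shown 'checkpoint: 0' vs intended 'checkpoint: 3'.
Intended log window:
  6: descend: n=2 acc=0
  7: descend: n=1 acc=2
  8: checkpoint: 3
  9: probe_limits: inputs 3 and 3
Execution walk:
  collect_span([8, 7, 9, 3, 4]) -> 2  [called from bind_quota, line 18]
  locate_pivot(0, 3) -> 0  [called from locate_pivot, line 5]
  locate_pivot(1, 2) -> 0  [called from locate_pivot, line 5]
  locate_pivot(2, 0) -> 0  [called from bind_quota, line 21]
  bind_quota([8, 7, 9, 3, 4]) -> 0  [called from main, line 33]
  probe_limits(0, 3) -> 0  [called from main, line 35]
Origin of each log line:
  1 — main, line 32
  2 — bind_quota, line 17
  3 — collect_span, line 8
  4 — collect_span, line 13
  5 — bind_quota, line 20
  6 — locate_pivot, line 4
  7 — locate_pivot, line 4
  8 — main, line 34
  9 — probe_limits, line 24
A correct fix: line 3: replace `base` with `mark`.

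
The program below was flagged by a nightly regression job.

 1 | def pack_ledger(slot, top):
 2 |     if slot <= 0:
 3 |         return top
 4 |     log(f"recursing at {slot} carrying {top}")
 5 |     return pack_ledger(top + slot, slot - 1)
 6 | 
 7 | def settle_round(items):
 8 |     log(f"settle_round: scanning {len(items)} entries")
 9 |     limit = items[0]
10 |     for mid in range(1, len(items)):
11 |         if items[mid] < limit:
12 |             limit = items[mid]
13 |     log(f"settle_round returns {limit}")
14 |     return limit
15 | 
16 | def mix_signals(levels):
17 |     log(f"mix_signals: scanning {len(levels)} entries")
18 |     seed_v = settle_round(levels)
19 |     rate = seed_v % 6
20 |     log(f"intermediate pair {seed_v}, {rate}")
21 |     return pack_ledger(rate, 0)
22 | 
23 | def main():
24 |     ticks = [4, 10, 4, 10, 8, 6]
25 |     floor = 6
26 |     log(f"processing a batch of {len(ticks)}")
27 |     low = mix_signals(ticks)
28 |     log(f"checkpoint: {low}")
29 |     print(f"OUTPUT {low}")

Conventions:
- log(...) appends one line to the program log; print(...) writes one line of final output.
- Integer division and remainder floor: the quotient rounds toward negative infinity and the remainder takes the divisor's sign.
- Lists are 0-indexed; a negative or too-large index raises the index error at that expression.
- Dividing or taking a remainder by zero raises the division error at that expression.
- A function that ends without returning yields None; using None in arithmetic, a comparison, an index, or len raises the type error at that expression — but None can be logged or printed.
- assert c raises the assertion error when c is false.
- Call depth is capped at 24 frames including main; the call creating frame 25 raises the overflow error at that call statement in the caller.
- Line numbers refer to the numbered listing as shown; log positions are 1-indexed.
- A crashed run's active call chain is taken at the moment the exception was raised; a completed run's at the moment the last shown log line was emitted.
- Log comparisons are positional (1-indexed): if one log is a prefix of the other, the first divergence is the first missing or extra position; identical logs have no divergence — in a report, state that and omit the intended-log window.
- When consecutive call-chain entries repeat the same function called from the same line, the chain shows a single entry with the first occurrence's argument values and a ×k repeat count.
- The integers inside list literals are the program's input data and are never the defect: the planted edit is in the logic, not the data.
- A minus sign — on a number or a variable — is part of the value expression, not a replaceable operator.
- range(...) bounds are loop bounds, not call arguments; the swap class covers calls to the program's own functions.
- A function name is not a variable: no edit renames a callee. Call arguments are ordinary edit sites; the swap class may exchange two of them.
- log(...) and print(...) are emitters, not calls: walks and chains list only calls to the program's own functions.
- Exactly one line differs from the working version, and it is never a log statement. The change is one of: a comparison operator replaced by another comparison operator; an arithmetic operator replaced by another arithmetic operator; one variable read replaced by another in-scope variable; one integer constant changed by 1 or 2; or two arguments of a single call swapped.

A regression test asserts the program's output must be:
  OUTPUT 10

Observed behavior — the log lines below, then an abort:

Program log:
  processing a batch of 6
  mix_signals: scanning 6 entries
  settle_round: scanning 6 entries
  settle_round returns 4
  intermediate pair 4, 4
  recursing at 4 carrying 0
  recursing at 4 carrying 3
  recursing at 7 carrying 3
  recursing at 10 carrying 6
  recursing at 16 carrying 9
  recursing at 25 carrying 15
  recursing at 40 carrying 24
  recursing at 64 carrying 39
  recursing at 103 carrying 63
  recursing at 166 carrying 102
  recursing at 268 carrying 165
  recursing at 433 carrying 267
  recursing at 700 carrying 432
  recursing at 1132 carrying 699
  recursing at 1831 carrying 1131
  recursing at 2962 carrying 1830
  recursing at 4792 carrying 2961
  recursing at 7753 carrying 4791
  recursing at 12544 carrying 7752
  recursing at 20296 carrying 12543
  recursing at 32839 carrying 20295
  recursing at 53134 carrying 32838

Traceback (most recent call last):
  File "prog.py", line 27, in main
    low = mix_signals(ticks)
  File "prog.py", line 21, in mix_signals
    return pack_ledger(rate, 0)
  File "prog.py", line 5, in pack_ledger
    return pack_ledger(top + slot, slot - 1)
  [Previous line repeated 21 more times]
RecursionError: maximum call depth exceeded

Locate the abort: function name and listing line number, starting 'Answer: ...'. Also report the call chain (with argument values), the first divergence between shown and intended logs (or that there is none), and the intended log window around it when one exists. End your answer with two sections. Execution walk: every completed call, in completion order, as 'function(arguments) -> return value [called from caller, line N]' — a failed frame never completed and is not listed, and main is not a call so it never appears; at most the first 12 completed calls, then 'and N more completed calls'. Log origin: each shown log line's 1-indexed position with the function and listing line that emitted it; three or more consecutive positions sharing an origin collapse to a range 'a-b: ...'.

Answer: the error was raised in pack_ledger, line 5.
Core observation: The earliest visible damage is log position 7 — 'recursing at 4 carrying 3' rather than the intended 'recursing at 3 carrying 4'.
Call chain: main -> mix_signals([4, 10, 4, 10, 8, 6]) (called at line 27) -> pack_ledger(4, 0) (called at line 21) -> pack_ledger(4, 3) (called at line 5) ×21.
First divergence: position 7; shown 'recursing at 4 carrying 3' vs intended 'recursing at 3 carrying 4'.
Intended log window:
  5: intermediate pair 4, 4
  6: recursing at 4 carrying 0
  7: recursing at 3 carrying 4
  8: recursing at 2 carrying 7
Execution walk:
  settle_round([4, 10, 4, 10, 8, 6]) -> 4  [called from mix_signals, line 18]
Log line origins:
  1: from main, line 26
  2: from mix_signals, line 17
  3: from settle_round, line 8
  4: from settle_round, line 13
  5: from mix_signals, line 20
  6-27: from pack_ledger, line 4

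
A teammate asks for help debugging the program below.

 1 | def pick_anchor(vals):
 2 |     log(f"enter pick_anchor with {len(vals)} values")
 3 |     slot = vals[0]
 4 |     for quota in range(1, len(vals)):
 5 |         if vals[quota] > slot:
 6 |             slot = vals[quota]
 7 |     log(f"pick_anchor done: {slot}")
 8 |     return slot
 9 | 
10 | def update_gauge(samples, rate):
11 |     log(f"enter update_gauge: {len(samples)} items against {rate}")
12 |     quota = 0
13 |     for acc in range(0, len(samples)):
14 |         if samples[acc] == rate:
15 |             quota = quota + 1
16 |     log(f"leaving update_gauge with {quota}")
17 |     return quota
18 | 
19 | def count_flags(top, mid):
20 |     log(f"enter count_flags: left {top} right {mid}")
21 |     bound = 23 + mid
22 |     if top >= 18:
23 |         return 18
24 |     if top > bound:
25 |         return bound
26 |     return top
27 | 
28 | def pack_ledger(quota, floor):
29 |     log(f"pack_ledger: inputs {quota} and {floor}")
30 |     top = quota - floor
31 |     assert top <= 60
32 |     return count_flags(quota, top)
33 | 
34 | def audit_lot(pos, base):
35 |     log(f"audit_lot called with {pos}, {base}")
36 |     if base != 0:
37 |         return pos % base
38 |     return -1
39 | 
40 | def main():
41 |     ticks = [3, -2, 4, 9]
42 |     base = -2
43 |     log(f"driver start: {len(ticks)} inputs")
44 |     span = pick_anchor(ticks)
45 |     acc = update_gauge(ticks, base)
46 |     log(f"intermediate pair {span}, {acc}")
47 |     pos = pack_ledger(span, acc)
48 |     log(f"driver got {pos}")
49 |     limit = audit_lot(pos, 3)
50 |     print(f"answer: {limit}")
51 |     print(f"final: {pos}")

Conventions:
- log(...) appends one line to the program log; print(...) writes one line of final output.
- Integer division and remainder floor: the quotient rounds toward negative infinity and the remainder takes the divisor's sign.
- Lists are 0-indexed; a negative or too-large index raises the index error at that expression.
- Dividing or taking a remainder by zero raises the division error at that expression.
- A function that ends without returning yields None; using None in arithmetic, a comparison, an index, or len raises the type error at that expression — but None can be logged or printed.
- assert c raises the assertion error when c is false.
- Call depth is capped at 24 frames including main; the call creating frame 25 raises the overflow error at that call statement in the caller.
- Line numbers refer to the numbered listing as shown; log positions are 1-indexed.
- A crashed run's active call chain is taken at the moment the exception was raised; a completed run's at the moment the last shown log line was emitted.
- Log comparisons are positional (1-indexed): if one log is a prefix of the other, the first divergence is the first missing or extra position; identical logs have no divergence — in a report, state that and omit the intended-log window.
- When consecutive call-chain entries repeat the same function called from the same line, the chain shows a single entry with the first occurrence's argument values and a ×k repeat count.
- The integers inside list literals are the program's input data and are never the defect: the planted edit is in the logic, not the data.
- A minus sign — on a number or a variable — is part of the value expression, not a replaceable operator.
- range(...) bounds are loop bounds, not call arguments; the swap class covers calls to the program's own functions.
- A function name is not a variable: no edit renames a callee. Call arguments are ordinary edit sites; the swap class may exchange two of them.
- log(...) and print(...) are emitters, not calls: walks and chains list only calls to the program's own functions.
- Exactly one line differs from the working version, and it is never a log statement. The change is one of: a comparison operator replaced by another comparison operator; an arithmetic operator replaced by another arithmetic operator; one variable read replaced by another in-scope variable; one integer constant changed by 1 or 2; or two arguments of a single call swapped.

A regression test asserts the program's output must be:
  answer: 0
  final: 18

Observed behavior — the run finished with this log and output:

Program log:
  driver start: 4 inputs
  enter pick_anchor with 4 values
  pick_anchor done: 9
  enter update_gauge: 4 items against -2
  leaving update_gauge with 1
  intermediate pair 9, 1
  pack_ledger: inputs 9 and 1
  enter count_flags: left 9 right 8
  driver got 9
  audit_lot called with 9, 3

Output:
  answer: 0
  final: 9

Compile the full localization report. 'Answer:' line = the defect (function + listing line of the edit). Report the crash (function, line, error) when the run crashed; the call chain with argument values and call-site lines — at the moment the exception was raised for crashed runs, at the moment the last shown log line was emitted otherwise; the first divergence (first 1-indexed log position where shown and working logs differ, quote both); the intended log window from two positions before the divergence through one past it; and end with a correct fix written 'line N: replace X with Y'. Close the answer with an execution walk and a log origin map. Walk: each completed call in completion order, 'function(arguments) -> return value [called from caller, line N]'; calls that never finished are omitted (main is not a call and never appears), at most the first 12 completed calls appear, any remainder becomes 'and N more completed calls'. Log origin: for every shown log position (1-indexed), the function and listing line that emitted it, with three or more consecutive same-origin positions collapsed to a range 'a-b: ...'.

Answer: the defect is in count_flags at line 22.
Key observation: Position 9 is the first bad log line: 'driver got 9' should read 'driver got 18'.
Call chain: main -> audit_lot(9, 3) (called at line 49).
First divergence: position 9 — the shown line 'driver got 9' should read 'driver got 18'.
Intended log window:
  7: pack_ledger: inputs 9 and 1
  8: enter count_flags: left 9 right 8
  9: driver got 18
  10: audit_lot called with 18, 3
Execution walk:
  pick_anchor([3, -2, 4, 9]) -> 9  [called from main, line 44]
  update_gauge([3, -2, 4, 9], -2) -> 1  [called from main, line 45]
  count_flags(9, 8) -> 9  [called from pack_ledger, line 32]
  pack_ledger(9, 1) -> 9  [called from main, line 47]
  audit_lot(9, 3) -> 0  [called from main, line 49]
Log origin:
  1: logged in main at line 43
  2: logged in pick_anchor at line 2
  3: logged in pick_anchor at line 7
  4: logged in update_gauge at line 11
  5: logged in update_gauge at line 16
  6: logged in main at line 46
  7: logged in pack_ledger at line 29
  8: logged in count_flags at line 20
  9: logged in main at line 48
  10: logged in audit_lot at line 35
A correct fix: line 22: replace `>=` with `<`.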